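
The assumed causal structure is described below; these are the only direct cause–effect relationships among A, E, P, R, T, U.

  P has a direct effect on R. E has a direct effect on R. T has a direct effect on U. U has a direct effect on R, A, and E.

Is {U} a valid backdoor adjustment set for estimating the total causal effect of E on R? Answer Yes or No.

Backdoor paths from E to R (paths whose first edge points into E):
  P1: E <- U -> R
Condition 1 (no descendant of E in the set): holds — descendants of E are {R}; none are in {U}.
Condition 2 (every backdoor path blocked by {U}):
  P1: blocked at fork node U ∈ conditioning set.
{U} satisfies the backdoor criterion.

Yes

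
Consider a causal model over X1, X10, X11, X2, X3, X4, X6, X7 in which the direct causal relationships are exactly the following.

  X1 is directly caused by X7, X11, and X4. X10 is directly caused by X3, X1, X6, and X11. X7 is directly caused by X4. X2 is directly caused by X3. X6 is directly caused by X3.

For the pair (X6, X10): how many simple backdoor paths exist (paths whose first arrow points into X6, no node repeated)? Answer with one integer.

1

A backdoor path from X6 to X10 is any simple undirected path whose first edge points into X6 (i.e. leaves X6 via a parent).
Parents of X6: {X3}.
Enumerating:
  P1: X6 <- X3 -> X10
That exhausts the simple backdoor paths. Count: 1.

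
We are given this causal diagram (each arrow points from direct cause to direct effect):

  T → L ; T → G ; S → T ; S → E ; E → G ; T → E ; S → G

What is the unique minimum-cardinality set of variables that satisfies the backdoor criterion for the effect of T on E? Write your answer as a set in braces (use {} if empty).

Variables eligible for adjustment (non-descendants of T, excluding T and E): {S}.
Backdoor paths from T to E:
  P1: T <- S -> E
  P2: T <- S -> G <- E
The empty set is not sufficient: P1 (T <- S -> E) has no collider blocking it and no conditioned non-collider, so it is open.
Try {S}:
  P1: blocked at fork node S ∈ conditioning set.
  P2: blocked at fork node S ∈ conditioning set.
{S} contains no descendant of T and blocks every backdoor path.
{S} is the unique smallest valid adjustment set.

{S}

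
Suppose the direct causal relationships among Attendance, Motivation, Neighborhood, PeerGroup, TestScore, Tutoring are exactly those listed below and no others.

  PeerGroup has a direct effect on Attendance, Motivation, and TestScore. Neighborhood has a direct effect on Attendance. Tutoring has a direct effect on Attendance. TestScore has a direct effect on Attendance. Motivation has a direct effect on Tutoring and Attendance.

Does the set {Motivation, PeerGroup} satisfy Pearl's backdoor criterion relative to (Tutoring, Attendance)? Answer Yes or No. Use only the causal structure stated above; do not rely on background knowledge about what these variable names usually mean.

Yes

Backdoor paths from Tutoring to Attendance (paths whose first edge points into Tutoring):
  P1: Tutoring <- Motivation <- PeerGroup -> TestScore -> Attendance
  P2: Tutoring <- Motivation <- PeerGroup -> Attendance
  P3: Tutoring <- Motivation -> Attendance
Condition 1 (no descendant of Tutoring in the set): holds — descendants of Tutoring are {Attendance}; none are in {Motivation, PeerGroup}.
Condition 2 (every backdoor path blocked by {Motivation, PeerGroup}):
  P1: blocked at chain node Motivation ∈ conditioning set.
  P2: blocked at chain node Motivation ∈ conditioning set.
  P3: blocked at fork node Motivation ∈ conditioning set.
{Motivation, PeerGroup} satisfies the backdoor criterion.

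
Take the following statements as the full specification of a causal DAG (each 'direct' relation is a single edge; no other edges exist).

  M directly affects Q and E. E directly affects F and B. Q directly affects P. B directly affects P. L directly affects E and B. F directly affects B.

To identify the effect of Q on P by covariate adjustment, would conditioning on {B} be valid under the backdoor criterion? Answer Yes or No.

Yes

Backdoor paths from Q to P (paths whose first edge points into Q):
  P1: Q <- M -> E <- L -> B -> P
  P2: Q <- M -> E -> F -> B -> P
  P3: Q <- M -> E -> B -> P
Condition 1 (no descendant of Q in the set): holds — descendants of Q are {P}; none are in {B}.
Condition 2 (every backdoor path blocked by {B}):
  P1: blocked at chain node B ∈ conditioning set.
  P2: blocked at chain node B ∈ conditioning set.
  P3: blocked at chain node B ∈ conditioning set.
{B} satisfies the backdoor criterion.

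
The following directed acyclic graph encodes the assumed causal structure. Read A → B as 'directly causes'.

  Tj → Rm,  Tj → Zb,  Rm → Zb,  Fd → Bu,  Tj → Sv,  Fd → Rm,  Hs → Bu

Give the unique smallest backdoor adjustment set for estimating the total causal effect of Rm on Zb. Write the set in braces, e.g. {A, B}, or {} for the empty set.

Variables eligible for adjustment (non-descendants of Rm, excluding Rm and Zb): {Bu, Fd, Hs, Sv, Tj}.
Backdoor paths from Rm to Zb:
  P1: Rm <- Tj -> Zb
The empty set is not sufficient: P1 (Rm <- Tj -> Zb) has no collider blocking it and no conditioned non-collider, so it is open.
Try {Tj}:
  P1: blocked at fork node Tj ∈ conditioning set.
{Tj} contains no descendant of Rm and blocks every backdoor path.
No other singleton works — e.g. {Fd} leaves P1 open — so {Tj} is the unique smallest valid adjustment set.

{Tj}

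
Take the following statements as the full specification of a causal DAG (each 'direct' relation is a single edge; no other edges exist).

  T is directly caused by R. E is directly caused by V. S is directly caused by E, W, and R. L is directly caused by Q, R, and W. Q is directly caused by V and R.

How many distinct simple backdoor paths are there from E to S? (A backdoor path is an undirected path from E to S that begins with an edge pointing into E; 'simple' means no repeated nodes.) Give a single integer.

4

A backdoor path from E to S is any simple undirected path whose first edge points into E (i.e. leaves E via a parent).
Parents of E: {V}.
Enumerating:
  P1: E <- V -> Q <- R -> S
  P2: E <- V -> Q <- R -> L <- W -> S
  P3: E <- V -> Q -> L <- R -> S
  P4: E <- V -> Q -> L <- W -> S
That exhausts the simple backdoor paths. Count: 4.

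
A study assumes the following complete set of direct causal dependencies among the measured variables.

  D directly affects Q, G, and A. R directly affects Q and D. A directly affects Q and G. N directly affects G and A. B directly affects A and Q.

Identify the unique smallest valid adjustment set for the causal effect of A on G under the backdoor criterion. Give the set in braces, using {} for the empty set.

{D, N}

Variables eligible for adjustment (non-descendants of A, excluding A and G): {B, D, N, R}.
Backdoor paths from A to G:
  P1: A <- N -> G
  P2: A <- B -> Q <- R -> D -> G
  P3: A <- B -> Q <- D -> G
  P4: A <- D -> G
The empty set is not sufficient: P1 (A <- N -> G) has no collider blocking it and no conditioned non-collider, so it is open.
Try {D, N}:
  P1: blocked at fork node N ∈ conditioning set.
  P2: blocked at collider Q (neither it nor any descendant is in the conditioning set).
  P3: blocked at collider Q (neither it nor any descendant is in the conditioning set).
  P4: blocked at fork node D ∈ conditioning set.
{D, N} contains no descendant of A and blocks every backdoor path.
Every element of {D, N} is needed (dropping D leaves P4 open; dropping N leaves P1 open), so no proper subset is valid.
Among all size-2 subsets of the eligible variables, only {D, N} blocks every backdoor path, so it is the unique smallest valid adjustment set.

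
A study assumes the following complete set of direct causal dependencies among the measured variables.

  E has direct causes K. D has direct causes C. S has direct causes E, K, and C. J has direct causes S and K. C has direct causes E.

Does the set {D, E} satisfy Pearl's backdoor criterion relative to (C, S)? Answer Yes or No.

Backdoor paths from C to S (paths whose first edge points into C):
  P1: C <- E <- K -> S
  P2: C <- E <- K -> J <- S
  P3: C <- E -> S
Condition 1 (no descendant of C in the set): FAILS — D is a descendant of C.
Condition 2 (every backdoor path blocked by {D, E}):
  P1: blocked at chain node E ∈ conditioning set.
  P2: blocked at chain node E ∈ conditioning set.
  P3: blocked at fork node E ∈ conditioning set.
{D, E} does not satisfy the backdoor criterion.

No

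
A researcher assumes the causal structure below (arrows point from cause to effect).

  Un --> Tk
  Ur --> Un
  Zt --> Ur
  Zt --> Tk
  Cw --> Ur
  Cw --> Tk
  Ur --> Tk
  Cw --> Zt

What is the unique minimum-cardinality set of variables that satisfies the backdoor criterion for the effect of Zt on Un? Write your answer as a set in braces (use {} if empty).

{Cw}

Variables eligible for adjustment (non-descendants of Zt, excluding Zt and Un): {Cw}.
Backdoor paths from Zt to Un:
  P1: Zt <- Cw -> Ur -> Un
  P2: Zt <- Cw -> Ur -> Tk <- Un
  P3: Zt <- Cw -> Tk <- Ur -> Un
  P4: Zt <- Cw -> Tk <- Un
The empty set is not sufficient: P1 (Zt <- Cw -> Ur -> Un) has no collider blocking it and no conditioned non-collider, so it is open.
Try {Cw}:
  P1: blocked at fork node Cw ∈ conditioning set.
  P2: blocked at fork node Cw ∈ conditioning set.
  P3: blocked at fork node Cw ∈ conditioning set.
  P4: blocked at fork node Cw ∈ conditioning set.
{Cw} contains no descendant of Zt and blocks every backdoor path.
{Cw} is the unique smallest valid adjustment set.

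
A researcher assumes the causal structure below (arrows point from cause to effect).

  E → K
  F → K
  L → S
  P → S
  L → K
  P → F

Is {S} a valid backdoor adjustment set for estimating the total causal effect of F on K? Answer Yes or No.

Backdoor paths from F to K (paths whose first edge points into F):
  P1: F <- P -> S <- L -> K
Condition 1 (no descendant of F in the set): holds — descendants of F are {K}; none are in {S}.
Condition 2 (every backdoor path blocked by {S}):
  P1: open — collider(s) S are conditioned on (or have a conditioned descendant) and no non-collider on the path is in the set.
{S} does not satisfy the backdoor criterion.

No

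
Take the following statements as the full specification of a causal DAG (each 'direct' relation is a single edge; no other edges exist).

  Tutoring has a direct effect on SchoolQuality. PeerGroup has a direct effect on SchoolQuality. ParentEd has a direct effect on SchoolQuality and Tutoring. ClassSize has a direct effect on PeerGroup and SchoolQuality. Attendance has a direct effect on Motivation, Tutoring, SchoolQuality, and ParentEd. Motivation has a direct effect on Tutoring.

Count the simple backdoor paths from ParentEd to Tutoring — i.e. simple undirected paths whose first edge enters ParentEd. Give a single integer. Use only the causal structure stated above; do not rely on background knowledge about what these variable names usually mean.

3

A backdoor path from ParentEd to Tutoring is any simple undirected path whose first edge points into ParentEd (i.e. leaves ParentEd via a parent).
Parents of ParentEd: {Attendance}.
Enumerating:
  P1: ParentEd <- Attendance -> Motivation -> Tutoring
  P2: ParentEd <- Attendance -> Tutoring
  P3: ParentEd <- Attendance -> SchoolQuality <- Tutoring
That exhausts the simple backdoor paths. Count: 3.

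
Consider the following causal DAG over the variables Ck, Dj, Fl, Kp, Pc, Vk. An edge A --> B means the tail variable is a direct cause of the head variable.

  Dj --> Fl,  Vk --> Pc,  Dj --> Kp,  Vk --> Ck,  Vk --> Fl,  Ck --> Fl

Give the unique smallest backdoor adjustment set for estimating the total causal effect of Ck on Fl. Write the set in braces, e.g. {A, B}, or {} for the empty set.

{Vk}

Variables eligible for adjustment (non-descendants of Ck, excluding Ck and Fl): {Dj, Kp, Pc, Vk}.
Backdoor paths from Ck to Fl:
  P1: Ck <- Vk -> Fl
The empty set is not sufficient: P1 (Ck <- Vk -> Fl) has no collider blocking it and no conditioned non-collider, so it is open.
Try {Vk}:
  P1: blocked at fork node Vk ∈ conditioning set.
{Vk} contains no descendant of Ck and blocks every backdoor path.
No other singleton works — e.g. {Dj} leaves P1 open — so {Vk} is the unique smallest valid adjustment set.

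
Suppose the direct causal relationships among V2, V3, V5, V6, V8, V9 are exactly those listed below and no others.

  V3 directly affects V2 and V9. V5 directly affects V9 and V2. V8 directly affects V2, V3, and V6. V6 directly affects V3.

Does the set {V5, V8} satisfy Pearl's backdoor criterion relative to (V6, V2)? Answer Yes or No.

Yes

Backdoor paths from V6 to V2 (paths whose first edge points into V6):
  P1: V6 <- V8 -> V3 -> V9 <- V5 -> V2
  P2: V6 <- V8 -> V3 -> V2
  P3: V6 <- V8 -> V2
Condition 1 (no descendant of V6 in the set): holds — descendants of V6 are {V2, V3, V9}; none are in {V5, V8}.
Condition 2 (every backdoor path blocked by {V5, V8}):
  P1: blocked at fork node V8 ∈ conditioning set.
  P2: blocked at fork node V8 ∈ conditioning set.
  P3: blocked at fork node V8 ∈ conditioning set.
{V5, V8} satisfies the backdoor criterion.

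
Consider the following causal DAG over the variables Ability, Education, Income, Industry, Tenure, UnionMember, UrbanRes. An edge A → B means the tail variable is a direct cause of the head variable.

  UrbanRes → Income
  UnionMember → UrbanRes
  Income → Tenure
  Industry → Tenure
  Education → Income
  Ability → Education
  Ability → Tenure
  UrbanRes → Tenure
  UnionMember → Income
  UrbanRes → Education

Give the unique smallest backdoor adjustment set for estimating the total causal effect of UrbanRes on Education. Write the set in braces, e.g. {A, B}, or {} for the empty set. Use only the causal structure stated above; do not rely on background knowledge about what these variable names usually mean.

{}

Variables eligible for adjustment (non-descendants of UrbanRes, excluding UrbanRes and Education): {Ability, Industry, UnionMember}.
Backdoor paths from UrbanRes to Education:
  P1: UrbanRes <- UnionMember -> Income <- Education
  P2: UrbanRes <- UnionMember -> Income -> Tenure <- Ability -> Education
Each backdoor path contains an unconditioned collider, so every path is already blocked with the empty conditioning set:
  P1: blocked at collider Income (neither it nor any descendant is in the conditioning set).
  P2: blocked at collider Tenure (neither it nor any descendant is in the conditioning set).
The empty set is therefore the unique smallest valid set.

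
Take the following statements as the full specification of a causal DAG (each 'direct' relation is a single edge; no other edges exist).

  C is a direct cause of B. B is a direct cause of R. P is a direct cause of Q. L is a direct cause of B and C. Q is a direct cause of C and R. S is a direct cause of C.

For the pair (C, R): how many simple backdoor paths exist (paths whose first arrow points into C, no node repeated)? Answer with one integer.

2

A backdoor path from C to R is any simple undirected path whose first edge points into C (i.e. leaves C via a parent).
Parents of C: {L, Q, S}.
Enumerating:
  P1: C <- L -> B -> R
  P2: C <- Q -> R
That exhausts the simple backdoor paths. Count: 2.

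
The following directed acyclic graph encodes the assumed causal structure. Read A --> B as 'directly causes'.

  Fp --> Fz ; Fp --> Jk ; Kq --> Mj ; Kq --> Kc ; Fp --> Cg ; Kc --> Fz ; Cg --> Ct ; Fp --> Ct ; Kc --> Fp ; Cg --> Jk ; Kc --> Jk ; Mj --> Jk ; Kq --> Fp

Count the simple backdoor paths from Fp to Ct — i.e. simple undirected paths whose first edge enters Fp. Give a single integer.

A backdoor path from Fp to Ct is any simple undirected path whose first edge points into Fp (i.e. leaves Fp via a parent).
Parents of Fp: {Kc, Kq}.
Enumerating:
  P1: Fp <- Kq -> Mj -> Jk <- Cg -> Ct
  P2: Fp <- Kq -> Kc -> Jk <- Cg -> Ct
  P3: Fp <- Kc <- Kq -> Mj -> Jk <- Cg -> Ct
  P4: Fp <- Kc -> Jk <- Cg -> Ct
That exhausts the simple backdoor paths. Count: 4.

4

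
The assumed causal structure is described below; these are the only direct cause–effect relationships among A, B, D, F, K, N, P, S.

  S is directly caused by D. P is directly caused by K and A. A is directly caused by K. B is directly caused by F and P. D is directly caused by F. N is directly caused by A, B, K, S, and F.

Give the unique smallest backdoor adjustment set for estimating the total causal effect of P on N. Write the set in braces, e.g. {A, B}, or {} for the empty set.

{A, K}

Variables eligible for adjustment (non-descendants of P, excluding P and N): {A, D, F, K, S}.
Backdoor paths from P to N:
  P1: P <- K -> A -> N
  P2: P <- K -> N
  P3: P <- A <- K -> N
  P4: P <- A -> N
The empty set is not sufficient: P1 (P <- K -> A -> N) has no collider blocking it and no conditioned non-collider, so it is open.
Try {A, K}:
  P1: blocked at fork node K ∈ conditioning set.
  P2: blocked at fork node K ∈ conditioning set.
  P3: blocked at chain node A ∈ conditioning set.
  P4: blocked at fork node A ∈ conditioning set.
{A, K} contains no descendant of P and blocks every backdoor path.
Every element of {A, K} is needed (dropping A leaves P4 open; dropping K leaves P2 open), so no proper subset is valid.
Among all size-2 subsets of the eligible variables, only {A, K} blocks every backdoor path, so it is the unique smallest valid adjustment set.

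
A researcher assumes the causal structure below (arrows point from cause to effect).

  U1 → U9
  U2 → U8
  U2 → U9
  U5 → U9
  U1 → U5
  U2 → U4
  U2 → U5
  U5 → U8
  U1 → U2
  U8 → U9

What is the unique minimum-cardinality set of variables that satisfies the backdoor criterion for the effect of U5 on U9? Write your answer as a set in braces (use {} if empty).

{U1, U2}

Variables eligible for adjustment (non-descendants of U5, excluding U5 and U9): {U1, U2, U4}.
Backdoor paths from U5 to U9:
  P1: U5 <- U1 -> U2 -> U8 -> U9
  P2: U5 <- U1 -> U2 -> U9
  P3: U5 <- U1 -> U9
  P4: U5 <- U2 <- U1 -> U9
  P5: U5 <- U2 -> U8 -> U9
  P6: U5 <- U2 -> U9
The empty set is not sufficient: P1 (U5 <- U1 -> U2 -> U8 -> U9) has no collider blocking it and no conditioned non-collider, so it is open.
Try {U1, U2}:
  P1: blocked at fork node U1 ∈ conditioning set.
  P2: blocked at fork node U1 ∈ conditioning set.
  P3: blocked at fork node U1 ∈ conditioning set.
  P4: blocked at chain node U2 ∈ conditioning set.
  P5: blocked at fork node U2 ∈ conditioning set.
  P6: blocked at fork node U2 ∈ conditioning set.
{U1, U2} contains no descendant of U5 and blocks every backdoor path.
Every element of {U1, U2} is needed (dropping U1 leaves P3 open; dropping U2 leaves P5 open), so no proper subset is valid.
Among all size-2 subsets of the eligible variables, only {U1, U2} blocks every backdoor path, so it is the unique smallest valid adjustment set.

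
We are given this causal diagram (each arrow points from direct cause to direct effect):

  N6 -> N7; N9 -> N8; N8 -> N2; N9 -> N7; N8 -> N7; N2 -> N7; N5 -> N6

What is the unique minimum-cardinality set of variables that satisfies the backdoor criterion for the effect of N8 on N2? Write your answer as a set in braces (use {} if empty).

{}

Variables eligible for adjustment (non-descendants of N8, excluding N8 and N2): {N5, N6, N9}.
Backdoor paths from N8 to N2:
  P1: N8 <- N9 -> N7 <- N2
Each backdoor path contains an unconditioned collider, so every path is already blocked with the empty conditioning set:
  P1: blocked at collider N7 (neither it nor any descendant is in the conditioning set).
The empty set is therefore the unique smallest valid set.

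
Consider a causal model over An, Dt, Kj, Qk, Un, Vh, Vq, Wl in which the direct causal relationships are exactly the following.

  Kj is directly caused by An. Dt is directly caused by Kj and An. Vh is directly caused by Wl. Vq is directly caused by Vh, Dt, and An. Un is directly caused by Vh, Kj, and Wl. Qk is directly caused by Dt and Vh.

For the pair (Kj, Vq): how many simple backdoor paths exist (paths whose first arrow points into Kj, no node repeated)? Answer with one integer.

A backdoor path from Kj to Vq is any simple undirected path whose first edge points into Kj (i.e. leaves Kj via a parent).
Parents of Kj: {An}.
Enumerating:
  P1: Kj <- An -> Dt -> Vq
  P2: Kj <- An -> Dt -> Qk <- Vh -> Vq
  P3: Kj <- An -> Vq
That exhausts the simple backdoor paths. Count: 3.

3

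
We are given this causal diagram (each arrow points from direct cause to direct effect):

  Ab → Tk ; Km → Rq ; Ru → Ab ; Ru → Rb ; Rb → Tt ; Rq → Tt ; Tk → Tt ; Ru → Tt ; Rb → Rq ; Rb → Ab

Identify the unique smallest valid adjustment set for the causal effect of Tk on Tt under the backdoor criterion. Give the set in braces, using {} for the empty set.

{Ab}

Variables eligible for adjustment (non-descendants of Tk, excluding Tk and Tt): {Ab, Km, Rb, Rq, Ru}.
Backdoor paths from Tk to Tt:
  P1: Tk <- Ab <- Ru -> Rb -> Rq -> Tt
  P2: Tk <- Ab <- Ru -> Rb -> Tt
  P3: Tk <- Ab <- Ru -> Tt
  P4: Tk <- Ab <- Rb <- Ru -> Tt
  P5: Tk <- Ab <- Rb -> Rq -> Tt
  P6: Tk <- Ab <- Rb -> Tt
The empty set is not sufficient: P1 (Tk <- Ab <- Ru -> Rb -> Rq -> Tt) has no collider blocking it and no conditioned non-collider, so it is open.
Try {Ab}:
  P1: blocked at chain node Ab ∈ conditioning set.
  P2: blocked at chain node Ab ∈ conditioning set.
  P3: blocked at chain node Ab ∈ conditioning set.
  P4: blocked at chain node Ab ∈ conditioning set.
  P5: blocked at chain node Ab ∈ conditioning set.
  P6: blocked at chain node Ab ∈ conditioning set.
{Ab} contains no descendant of Tk and blocks every backdoor path.
No other singleton works — e.g. {Ru} leaves P5 open — so {Ab} is the unique smallest valid adjustment set.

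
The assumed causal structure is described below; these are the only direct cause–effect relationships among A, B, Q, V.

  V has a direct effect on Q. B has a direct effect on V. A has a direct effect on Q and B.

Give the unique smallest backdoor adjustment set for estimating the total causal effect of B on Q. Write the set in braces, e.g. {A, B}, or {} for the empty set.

Variables eligible for adjustment (non-descendants of B, excluding B and Q): {A}.
Backdoor paths from B to Q:
  P1: B <- A -> Q
The empty set is not sufficient: P1 (B <- A -> Q) has no collider blocking it and no conditioned non-collider, so it is open.
Try {A}:
  P1: blocked at fork node A ∈ conditioning set.
{A} contains no descendant of B and blocks every backdoor path.
{A} is the unique smallest valid adjustment set.

{A}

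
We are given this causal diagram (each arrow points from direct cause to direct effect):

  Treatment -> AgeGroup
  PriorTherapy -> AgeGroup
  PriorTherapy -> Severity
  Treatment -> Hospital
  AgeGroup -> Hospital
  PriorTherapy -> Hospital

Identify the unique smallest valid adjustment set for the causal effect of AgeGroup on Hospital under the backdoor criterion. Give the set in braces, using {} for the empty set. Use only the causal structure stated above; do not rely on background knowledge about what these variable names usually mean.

{PriorTherapy, Treatment}

Variables eligible for adjustment (non-descendants of AgeGroup, excluding AgeGroup and Hospital): {PriorTherapy, Severity, Treatment}.
Backdoor paths from AgeGroup to Hospital:
  P1: AgeGroup <- Treatment -> Hospital
  P2: AgeGroup <- PriorTherapy -> Hospital
The empty set is not sufficient: P1 (AgeGroup <- Treatment -> Hospital) has no collider blocking it and no conditioned non-collider, so it is open.
Try {PriorTherapy, Treatment}:
  P1: blocked at fork node Treatment ∈ conditioning set.
  P2: blocked at fork node PriorTherapy ∈ conditioning set.
{PriorTherapy, Treatment} contains no descendant of AgeGroup and blocks every backdoor path.
Every element of {PriorTherapy, Treatment} is needed (dropping PriorTherapy leaves P2 open; dropping Treatment leaves P1 open), so no proper subset is valid.
Among all size-2 subsets of the eligible variables, only {PriorTherapy, Treatment} blocks every backdoor path, so it is the unique smallest valid adjustment set.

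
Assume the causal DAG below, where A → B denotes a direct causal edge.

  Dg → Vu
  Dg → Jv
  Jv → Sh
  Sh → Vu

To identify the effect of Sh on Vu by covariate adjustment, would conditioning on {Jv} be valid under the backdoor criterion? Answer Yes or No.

Yes

Backdoor paths from Sh to Vu (paths whose first edge points into Sh):
  P1: Sh <- Jv <- Dg -> Vu
Condition 1 (no descendant of Sh in the set): holds — descendants of Sh are {Vu}; none are in {Jv}.
Condition 2 (every backdoor path blocked by {Jv}):
  P1: blocked at chain node Jv ∈ conditioning set.
{Jv} satisfies the backdoor criterion.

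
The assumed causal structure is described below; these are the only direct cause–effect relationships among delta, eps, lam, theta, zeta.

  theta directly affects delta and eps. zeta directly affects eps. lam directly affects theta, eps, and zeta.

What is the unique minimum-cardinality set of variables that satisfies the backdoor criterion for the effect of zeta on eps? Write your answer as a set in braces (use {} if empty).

Variables eligible for adjustment (non-descendants of zeta, excluding zeta and eps): {delta, lam, theta}.
Backdoor paths from zeta to eps:
  P1: zeta <- lam -> theta -> eps
  P2: zeta <- lam -> eps
The empty set is not sufficient: P1 (zeta <- lam -> theta -> eps) has no collider blocking it and no conditioned non-collider, so it is open.
Try {lam}:
  P1: blocked at fork node lam ∈ conditioning set.
  P2: blocked at fork node lam ∈ conditioning set.
{lam} contains no descendant of zeta and blocks every backdoor path.
No other singleton works — e.g. {theta} leaves P2 open — so {lam} is the unique smallest valid adjustment set.

{lam}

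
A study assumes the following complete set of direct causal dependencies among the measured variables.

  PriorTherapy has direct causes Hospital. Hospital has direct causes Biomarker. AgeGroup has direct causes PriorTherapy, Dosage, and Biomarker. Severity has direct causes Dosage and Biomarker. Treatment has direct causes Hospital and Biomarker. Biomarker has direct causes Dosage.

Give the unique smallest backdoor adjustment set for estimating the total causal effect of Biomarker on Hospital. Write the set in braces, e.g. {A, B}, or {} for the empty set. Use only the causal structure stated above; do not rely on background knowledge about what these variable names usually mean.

{}

Variables eligible for adjustment (non-descendants of Biomarker, excluding Biomarker and Hospital): {Dosage}.
Backdoor paths from Biomarker to Hospital:
  P1: Biomarker <- Dosage -> AgeGroup <- PriorTherapy <- Hospital
Each backdoor path contains an unconditioned collider, so every path is already blocked with the empty conditioning set:
  P1: blocked at collider AgeGroup (neither it nor any descendant is in the conditioning set).
The empty set is therefore the unique smallest valid set.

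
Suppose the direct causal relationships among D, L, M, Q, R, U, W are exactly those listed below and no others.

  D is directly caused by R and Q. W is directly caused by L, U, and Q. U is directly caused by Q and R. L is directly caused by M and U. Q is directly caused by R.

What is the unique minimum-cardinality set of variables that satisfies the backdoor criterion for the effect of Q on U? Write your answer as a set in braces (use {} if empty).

{R}

Variables eligible for adjustment (non-descendants of Q, excluding Q and U): {M, R}.
Backdoor paths from Q to U:
  P1: Q <- R -> U
The empty set is not sufficient: P1 (Q <- R -> U) has no collider blocking it and no conditioned non-collider, so it is open.
Try {R}:
  P1: blocked at fork node R ∈ conditioning set.
{R} contains no descendant of Q and blocks every backdoor path.
No other singleton works — e.g. {M} leaves P1 open — so {R} is the unique smallest valid adjustment set.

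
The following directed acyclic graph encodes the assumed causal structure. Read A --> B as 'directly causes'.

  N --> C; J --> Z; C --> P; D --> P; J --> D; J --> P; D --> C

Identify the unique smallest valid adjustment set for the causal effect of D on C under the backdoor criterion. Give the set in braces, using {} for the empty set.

Variables eligible for adjustment (non-descendants of D, excluding D and C): {J, N, Z}.
Backdoor paths from D to C:
  P1: D <- J -> P <- C
Each backdoor path contains an unconditioned collider, so every path is already blocked with the empty conditioning set:
  P1: blocked at collider P (neither it nor any descendant is in the conditioning set).
The empty set is therefore the unique smallest valid set.

{}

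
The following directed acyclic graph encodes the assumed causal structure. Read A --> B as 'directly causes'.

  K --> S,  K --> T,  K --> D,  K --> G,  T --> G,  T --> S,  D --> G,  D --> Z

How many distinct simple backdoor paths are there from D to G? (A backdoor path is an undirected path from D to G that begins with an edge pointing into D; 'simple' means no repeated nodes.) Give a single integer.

A backdoor path from D to G is any simple undirected path whose first edge points into D (i.e. leaves D via a parent).
Parents of D: {K}.
Enumerating:
  P1: D <- K -> T -> G
  P2: D <- K -> G
  P3: D <- K -> S <- T -> G
That exhausts the simple backdoor paths. Count: 3.

3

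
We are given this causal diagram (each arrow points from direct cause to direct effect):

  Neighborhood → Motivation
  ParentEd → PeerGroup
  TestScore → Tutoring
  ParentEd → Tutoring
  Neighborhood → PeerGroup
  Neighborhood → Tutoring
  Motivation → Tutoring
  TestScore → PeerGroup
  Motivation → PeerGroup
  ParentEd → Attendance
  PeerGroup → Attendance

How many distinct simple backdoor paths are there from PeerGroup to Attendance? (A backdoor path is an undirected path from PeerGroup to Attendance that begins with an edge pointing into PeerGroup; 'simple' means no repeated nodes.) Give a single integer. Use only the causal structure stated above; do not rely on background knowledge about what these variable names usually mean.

6

A backdoor path from PeerGroup to Attendance is any simple undirected path whose first edge points into PeerGroup (i.e. leaves PeerGroup via a parent).
Parents of PeerGroup: {Motivation, Neighborhood, ParentEd, TestScore}.
Enumerating:
  P1: PeerGroup <- Neighborhood -> Motivation -> Tutoring <- ParentEd -> Attendance
  P2: PeerGroup <- Neighborhood -> Tutoring <- ParentEd -> Attendance
  P3: PeerGroup <- Motivation <- Neighborhood -> Tutoring <- ParentEd -> Attendance
  P4: PeerGroup <- Motivation -> Tutoring <- ParentEd -> Attendance
  P5: PeerGroup <- TestScore -> Tutoring <- ParentEd -> Attendance
  P6: PeerGroup <- ParentEd -> Attendance
That exhausts the simple backdoor paths. Count: 6.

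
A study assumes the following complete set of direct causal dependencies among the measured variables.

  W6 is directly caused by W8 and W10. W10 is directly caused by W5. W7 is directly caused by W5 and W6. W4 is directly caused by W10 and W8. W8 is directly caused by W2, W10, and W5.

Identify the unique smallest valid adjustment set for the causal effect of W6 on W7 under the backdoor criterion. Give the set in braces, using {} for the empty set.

{W5}

Variables eligible for adjustment (non-descendants of W6, excluding W6 and W7): {W10, W2, W4, W5, W8}.
Backdoor paths from W6 to W7:
  P1: W6 <- W10 <- W5 -> W7
  P2: W6 <- W10 -> W8 <- W5 -> W7
  P3: W6 <- W10 -> W4 <- W8 <- W5 -> W7
  P4: W6 <- W8 <- W5 -> W7
  P5: W6 <- W8 <- W10 <- W5 -> W7
  P6: W6 <- W8 -> W4 <- W10 <- W5 -> W7
The empty set is not sufficient: P1 (W6 <- W10 <- W5 -> W7) has no collider blocking it and no conditioned non-collider, so it is open.
Try {W5}:
  P1: blocked at fork node W5 ∈ conditioning set.
  P2: blocked at collider W8 (neither it nor any descendant is in the conditioning set).
  P3: blocked at collider W4 (neither it nor any descendant is in the conditioning set).
  P4: blocked at fork node W5 ∈ conditioning set.
  P5: blocked at fork node W5 ∈ conditioning set.
  P6: blocked at collider W4 (neither it nor any descendant is in the conditioning set).
{W5} contains no descendant of W6 and blocks every backdoor path.
No other singleton works — e.g. {W2} leaves P1 open — so {W5} is the unique smallest valid adjustment set.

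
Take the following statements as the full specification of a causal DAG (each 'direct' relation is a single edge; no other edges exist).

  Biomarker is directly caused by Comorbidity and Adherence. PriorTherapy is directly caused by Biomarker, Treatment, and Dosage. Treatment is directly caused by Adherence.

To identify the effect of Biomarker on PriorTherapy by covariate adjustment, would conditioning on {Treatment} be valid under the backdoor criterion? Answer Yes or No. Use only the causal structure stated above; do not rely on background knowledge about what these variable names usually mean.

Backdoor paths from Biomarker to PriorTherapy (paths whose first edge points into Biomarker):
  P1: Biomarker <- Adherence -> Treatment -> PriorTherapy
Condition 1 (no descendant of Biomarker in the set): holds — descendants of Biomarker are {PriorTherapy}; none are in {Treatment}.
Condition 2 (every backdoor path blocked by {Treatment}):
  P1: blocked at chain node Treatment ∈ conditioning set.
{Treatment} satisfies the backdoor criterion.

Yes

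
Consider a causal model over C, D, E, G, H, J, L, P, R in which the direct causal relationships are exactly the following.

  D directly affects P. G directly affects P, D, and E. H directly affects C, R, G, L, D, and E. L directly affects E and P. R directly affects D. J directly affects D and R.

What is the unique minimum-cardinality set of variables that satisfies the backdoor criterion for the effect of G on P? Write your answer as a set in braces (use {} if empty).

Variables eligible for adjustment (non-descendants of G, excluding G and P): {C, H, J, L, R}.
Backdoor paths from G to P:
  P1: G <- H -> L -> P
  P2: G <- H -> R <- J -> D -> P
  P3: G <- H -> R -> D -> P
  P4: G <- H -> D -> P
  P5: G <- H -> E <- L -> P
The empty set is not sufficient: P1 (G <- H -> L -> P) has no collider blocking it and no conditioned non-collider, so it is open.
Try {H}:
  P1: blocked at fork node H ∈ conditioning set.
  P2: blocked at fork node H ∈ conditioning set.
  P3: blocked at fork node H ∈ conditioning set.
  P4: blocked at fork node H ∈ conditioning set.
  P5: blocked at fork node H ∈ conditioning set.
{H} contains no descendant of G and blocks every backdoor path.
No other singleton works — e.g. {L} leaves P3 open — so {H} is the unique smallest valid adjustment set.

{H}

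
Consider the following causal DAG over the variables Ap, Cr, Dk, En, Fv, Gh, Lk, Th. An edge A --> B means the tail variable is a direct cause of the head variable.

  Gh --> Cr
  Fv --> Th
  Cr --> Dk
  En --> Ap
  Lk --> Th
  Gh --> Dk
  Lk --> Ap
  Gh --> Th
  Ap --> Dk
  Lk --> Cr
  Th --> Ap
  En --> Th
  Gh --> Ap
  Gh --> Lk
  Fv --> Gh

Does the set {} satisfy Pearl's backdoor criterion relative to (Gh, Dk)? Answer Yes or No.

No

Backdoor paths from Gh to Dk (paths whose first edge points into Gh):
  P1: Gh <- Fv -> Th <- En -> Ap <- Lk -> Cr -> Dk
  P2: Gh <- Fv -> Th <- En -> Ap -> Dk
  P3: Gh <- Fv -> Th <- Lk -> Cr -> Dk
  P4: Gh <- Fv -> Th <- Lk -> Ap -> Dk
  P5: Gh <- Fv -> Th -> Ap <- Lk -> Cr -> Dk
  P6: Gh <- Fv -> Th -> Ap -> Dk
Condition 1 (no descendant of Gh in the set): holds — descendants of Gh are {Ap, Cr, Dk, Lk, Th}; none are in {}.
Condition 2 (every backdoor path blocked by {}):
  P1: blocked at collider Th (neither it nor any descendant is in the conditioning set).
  P2: blocked at collider Th (neither it nor any descendant is in the conditioning set).
  P3: blocked at collider Th (neither it nor any descendant is in the conditioning set).
  P4: blocked at collider Th (neither it nor any descendant is in the conditioning set).
  P5: blocked at collider Ap (neither it nor any descendant is in the conditioning set).
  P6: open — no interior node is in the conditioning set.
{} does not satisfy the backdoor criterion.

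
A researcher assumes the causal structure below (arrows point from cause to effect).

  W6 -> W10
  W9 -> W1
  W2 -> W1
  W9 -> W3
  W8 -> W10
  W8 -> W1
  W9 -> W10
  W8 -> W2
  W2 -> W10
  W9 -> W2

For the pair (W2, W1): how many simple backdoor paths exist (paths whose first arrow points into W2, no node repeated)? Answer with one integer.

4

A backdoor path from W2 to W1 is any simple undirected path whose first edge points into W2 (i.e. leaves W2 via a parent).
Parents of W2: {W8, W9}.
Enumerating:
  P1: W2 <- W8 -> W1
  P2: W2 <- W8 -> W10 <- W9 -> W1
  P3: W2 <- W9 -> W1
  P4: W2 <- W9 -> W10 <- W8 -> W1
That exhausts the simple backdoor paths. Count: 4.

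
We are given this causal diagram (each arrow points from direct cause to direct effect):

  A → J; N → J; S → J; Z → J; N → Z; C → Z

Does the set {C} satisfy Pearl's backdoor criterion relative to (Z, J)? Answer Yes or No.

Backdoor paths from Z to J (paths whose first edge points into Z):
  P1: Z <- N -> J
Condition 1 (no descendant of Z in the set): holds — descendants of Z are {J}; none are in {C}.
Condition 2 (every backdoor path blocked by {C}):
  P1: open — no interior node is in the conditioning set.
{C} does not satisfy the backdoor criterion.

No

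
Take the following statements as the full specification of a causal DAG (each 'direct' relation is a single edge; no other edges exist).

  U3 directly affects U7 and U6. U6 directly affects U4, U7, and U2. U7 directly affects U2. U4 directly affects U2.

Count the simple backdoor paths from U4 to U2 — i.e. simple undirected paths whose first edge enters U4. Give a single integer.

A backdoor path from U4 to U2 is any simple undirected path whose first edge points into U4 (i.e. leaves U4 via a parent).
Parents of U4: {U6}.
Enumerating:
  P1: U4 <- U6 <- U3 -> U7 -> U2
  P2: U4 <- U6 -> U7 -> U2
  P3: U4 <- U6 -> U2
That exhausts the simple backdoor paths. Count: 3.

3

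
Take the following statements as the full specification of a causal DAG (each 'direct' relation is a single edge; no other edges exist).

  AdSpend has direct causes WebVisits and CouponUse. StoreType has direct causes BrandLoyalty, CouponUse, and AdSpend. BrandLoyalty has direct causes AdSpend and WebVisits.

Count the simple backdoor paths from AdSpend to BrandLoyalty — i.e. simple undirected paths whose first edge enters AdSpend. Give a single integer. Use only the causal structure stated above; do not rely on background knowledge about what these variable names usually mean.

2

A backdoor path from AdSpend to BrandLoyalty is any simple undirected path whose first edge points into AdSpend (i.e. leaves AdSpend via a parent).
Parents of AdSpend: {CouponUse, WebVisits}.
Enumerating:
  P1: AdSpend <- WebVisits -> BrandLoyalty
  P2: AdSpend <- CouponUse -> StoreType <- BrandLoyalty
That exhausts the simple backdoor paths. Count: 2.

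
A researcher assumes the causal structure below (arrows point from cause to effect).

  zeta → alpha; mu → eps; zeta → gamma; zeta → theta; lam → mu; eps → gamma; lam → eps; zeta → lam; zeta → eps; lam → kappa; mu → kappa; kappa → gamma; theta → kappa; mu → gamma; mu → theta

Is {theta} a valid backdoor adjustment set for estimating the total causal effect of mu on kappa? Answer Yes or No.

Backdoor paths from mu to kappa (paths whose first edge points into mu):
  P1: mu <- lam <- zeta -> theta -> kappa
  P2: mu <- lam <- zeta -> eps -> gamma <- kappa
  P3: mu <- lam <- zeta -> gamma <- kappa
  P4: mu <- lam -> kappa
  P5: mu <- lam -> eps <- zeta -> theta -> kappa
  P6: mu <- lam -> eps <- zeta -> gamma <- kappa
  P7: mu <- lam -> eps -> gamma <- zeta -> theta -> kappa
  P8: mu <- lam -> eps -> gamma <- kappa
Condition 1 (no descendant of mu in the set): FAILS — theta is a descendant of mu.
Condition 2 (every backdoor path blocked by {theta}):
  P1: blocked at chain node theta ∈ conditioning set.
  P2: blocked at collider gamma (neither it nor any descendant is in the conditioning set).
  P3: blocked at collider gamma (neither it nor any descendant is in the conditioning set).
  P4: open — no interior node is in the conditioning set.
  P5: blocked at collider eps (neither it nor any descendant is in the conditioning set).
  P6: blocked at collider eps (neither it nor any descendant is in the conditioning set).
  P7: blocked at collider gamma (neither it nor any descendant is in the conditioning set).
  P8: blocked at collider gamma (neither it nor any descendant is in the conditioning set).
{theta} does not satisfy the backdoor criterion.

No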